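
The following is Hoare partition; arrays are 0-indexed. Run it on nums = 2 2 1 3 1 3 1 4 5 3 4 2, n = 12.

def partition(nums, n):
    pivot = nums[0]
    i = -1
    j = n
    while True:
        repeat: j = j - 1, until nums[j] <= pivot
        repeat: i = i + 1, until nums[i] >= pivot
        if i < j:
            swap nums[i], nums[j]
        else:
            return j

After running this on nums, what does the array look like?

pivot = nums[0] = 2; i = -1, j = 12
j→11 (nums[11]=2≤2), i→0 (nums[0]=2≥2); i<j, swap → 2 2 1 3 1 3 1 4 5 3 4 2
j→6 (nums[6]=1≤2), i→1 (nums[1]=2≥2); i<j, swap → 2 1 1 3 1 3 2 4 5 3 4 2
j→4 (nums[4]=1≤2), i→3 (nums[3]=3≥2); i<j, swap → 2 1 1 1 3 3 2 4 5 3 4 2
j→3, i→4; i≥j, return j=3. nums = 2 1 1 1 3 3 2 4 5 3 4 2

2 1 1 1 3 3 2 4 5 3 4 2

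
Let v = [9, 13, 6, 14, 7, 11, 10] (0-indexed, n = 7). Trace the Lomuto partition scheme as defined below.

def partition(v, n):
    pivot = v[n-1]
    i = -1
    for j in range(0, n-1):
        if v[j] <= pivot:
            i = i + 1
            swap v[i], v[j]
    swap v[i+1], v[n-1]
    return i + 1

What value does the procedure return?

pivot=10, i=-1
j=0: 9≤10, i=0, swap(0,0) ⇒ [9, 13, 6, 14, 7, 11, 10]
j=1: 13>10, skip
j=2: 6≤10, i=1, swap(1,2) ⇒ [9, 6, 13, 14, 7, 11, 10]
j=3: 14>10, skip
j=4: 7≤10, i=2, swap(2,4) ⇒ [9, 6, 7, 14, 13, 11, 10]
j=5: 11>10, skip
swap(3,6) ⇒ [9, 6, 7, 10, 13, 11, 14]; return 3

3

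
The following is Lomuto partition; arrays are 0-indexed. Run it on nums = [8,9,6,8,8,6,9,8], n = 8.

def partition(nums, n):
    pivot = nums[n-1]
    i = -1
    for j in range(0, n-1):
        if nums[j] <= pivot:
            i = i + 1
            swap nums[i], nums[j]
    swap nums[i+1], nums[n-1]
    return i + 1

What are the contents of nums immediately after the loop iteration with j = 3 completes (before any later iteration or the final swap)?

[8,6,8,9,8,6,9,8]

pivot=8, i=-1
j=0: 8≤8, i=0, swap(0,0) ⇒ [8,9,6,8,8,6,9,8]
j=1: 9>8, skip
j=2: 6≤8, i=1, swap(1,2) ⇒ [8,6,9,8,8,6,9,8]
j=3: 8≤8, i=2, swap(2,3) ⇒ [8,6,8,9,8,6,9,8]
(after j=3) nums = [8,6,8,9,8,6,9,8]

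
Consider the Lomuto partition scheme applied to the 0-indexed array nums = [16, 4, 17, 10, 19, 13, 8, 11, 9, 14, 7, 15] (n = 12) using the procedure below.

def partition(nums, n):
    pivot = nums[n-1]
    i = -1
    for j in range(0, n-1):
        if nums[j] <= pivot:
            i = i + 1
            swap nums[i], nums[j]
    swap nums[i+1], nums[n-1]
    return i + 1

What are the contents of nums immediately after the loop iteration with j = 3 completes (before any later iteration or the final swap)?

[4, 10, 17, 16, 19, 13, 8, 11, 9, 14, 7, 15]

pivot = nums[11] = 15; i = -1
j=0: nums[0]=16 > 15 → no swap
j=1: nums[1]=4 ≤ 15 → i=0, swap nums[0],nums[1] → [4, 16, 17, 10, 19, 13, 8, 11, 9, 14, 7, 15]
j=2: nums[2]=17 > 15 → no swap
j=3: nums[3]=10 ≤ 15 → i=1, swap nums[1],nums[3] → [4, 10, 17, 16, 19, 13, 8, 11, 9, 14, 7, 15]
(after j=3) nums = [4, 10, 17, 16, 19, 13, 8, 11, 9, 14, 7, 15]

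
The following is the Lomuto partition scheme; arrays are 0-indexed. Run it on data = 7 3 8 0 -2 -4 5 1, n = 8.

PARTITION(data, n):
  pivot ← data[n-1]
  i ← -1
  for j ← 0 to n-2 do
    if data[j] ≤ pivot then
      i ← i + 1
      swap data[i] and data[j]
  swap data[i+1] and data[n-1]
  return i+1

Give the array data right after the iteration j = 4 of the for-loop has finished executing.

0 -2 8 7 3 -4 5 1

pivot=1, i=-1
j=0: 7>1, skip
j=1: 3>1, skip
j=2: 8>1, skip
j=3: 0≤1, i=0, swap(0,3) ⇒ 0 3 8 7 -2 -4 5 1
j=4: -2≤1, i=1, swap(1,4) ⇒ 0 -2 8 7 3 -4 5 1
(after j=4) data = 0 -2 8 7 3 -4 5 1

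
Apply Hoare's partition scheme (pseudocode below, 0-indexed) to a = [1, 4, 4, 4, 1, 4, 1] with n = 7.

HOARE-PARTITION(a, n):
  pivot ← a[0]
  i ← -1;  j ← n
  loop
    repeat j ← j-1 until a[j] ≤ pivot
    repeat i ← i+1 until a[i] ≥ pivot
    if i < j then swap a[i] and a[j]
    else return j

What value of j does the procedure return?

pivot = a[0] = 1; i = -1, j = 7
j→6 (a[6]=1≤1), i→0 (a[0]=1≥1); i<j, swap → [1, 4, 4, 4, 1, 4, 1]
j→4 (a[4]=1≤1), i→1 (a[1]=4≥1); i<j, swap → [1, 1, 4, 4, 4, 4, 1]
j→1, i→2; i≥j, return j=1. a = [1, 1, 4, 4, 4, 4, 1]

1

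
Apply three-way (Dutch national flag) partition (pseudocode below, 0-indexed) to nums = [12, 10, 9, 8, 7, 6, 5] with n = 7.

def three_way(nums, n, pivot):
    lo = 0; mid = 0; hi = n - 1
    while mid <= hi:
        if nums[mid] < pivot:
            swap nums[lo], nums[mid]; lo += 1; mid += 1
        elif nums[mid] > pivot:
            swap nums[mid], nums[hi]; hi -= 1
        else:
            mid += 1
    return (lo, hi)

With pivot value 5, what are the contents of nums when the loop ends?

[5, 9, 8, 7, 6, 10, 12]

lo=0 mid=0 hi=6
12>5: swap(0,6), hi=5 ⇒ [5, 10, 9, 8, 7, 6, 12]
5=5: mid=1
10>5: swap(1,5), hi=4 ⇒ [5, 6, 9, 8, 7, 10, 12]
6>5: swap(1,4), hi=3 ⇒ [5, 7, 9, 8, 6, 10, 12]
7>5: swap(1,3), hi=2 ⇒ [5, 8, 9, 7, 6, 10, 12]
8>5: swap(1,2), hi=1 ⇒ [5, 9, 8, 7, 6, 10, 12]
9>5: swap(1,1), hi=0 ⇒ [5, 9, 8, 7, 6, 10, 12]
done. lo=0 hi=0; nums=[5, 9, 8, 7, 6, 10, 12]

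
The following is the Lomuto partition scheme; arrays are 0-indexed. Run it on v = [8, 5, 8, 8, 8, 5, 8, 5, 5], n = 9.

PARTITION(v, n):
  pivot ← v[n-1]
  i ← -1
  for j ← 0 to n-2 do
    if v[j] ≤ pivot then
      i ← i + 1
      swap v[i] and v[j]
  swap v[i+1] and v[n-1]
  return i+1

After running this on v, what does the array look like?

[5, 5, 5, 5, 8, 8, 8, 8, 8]

pivot=5, i=-1
j=0: 8>5, skip
j=1: 5≤5, i=0, swap(0,1) ⇒ [5, 8, 8, 8, 8, 5, 8, 5, 5]
j=2: 8>5, skip
j=3: 8>5, skip
j=4: 8>5, skip
j=5: 5≤5, i=1, swap(1,5) ⇒ [5, 5, 8, 8, 8, 8, 8, 5, 5]
j=6: 8>5, skip
j=7: 5≤5, i=2, swap(2,7) ⇒ [5, 5, 5, 8, 8, 8, 8, 8, 5]
swap(3,8) ⇒ [5, 5, 5, 5, 8, 8, 8, 8, 8]; return 3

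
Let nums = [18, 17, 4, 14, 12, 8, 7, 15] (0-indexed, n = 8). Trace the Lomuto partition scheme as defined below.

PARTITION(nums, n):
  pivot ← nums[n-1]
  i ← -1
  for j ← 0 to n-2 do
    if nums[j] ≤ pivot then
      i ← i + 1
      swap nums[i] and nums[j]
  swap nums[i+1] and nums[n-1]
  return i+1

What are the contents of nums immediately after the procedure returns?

pivot = nums[7] = 15; i = -1
j=0: nums[0]=18 > 15 → no swap
j=1: nums[1]=17 > 15 → no swap
j=2: nums[2]=4 ≤ 15 → i=0, swap nums[0],nums[2] → [4, 17, 18, 14, 12, 8, 7, 15]
j=3: nums[3]=14 ≤ 15 → i=1, swap nums[1],nums[3] → [4, 14, 18, 17, 12, 8, 7, 15]
j=4: nums[4]=12 ≤ 15 → i=2, swap nums[2],nums[4] → [4, 14, 12, 17, 18, 8, 7, 15]
j=5: nums[5]=8 ≤ 15 → i=3, swap nums[3],nums[5] → [4, 14, 12, 8, 18, 17, 7, 15]
j=6: nums[6]=7 ≤ 15 → i=4, swap nums[4],nums[6] → [4, 14, 12, 8, 7, 17, 18, 15]
final swap nums[5],nums[7] → [4, 14, 12, 8, 7, 15, 18, 17]; return 5

[4, 14, 12, 8, 7, 15, 18, 17]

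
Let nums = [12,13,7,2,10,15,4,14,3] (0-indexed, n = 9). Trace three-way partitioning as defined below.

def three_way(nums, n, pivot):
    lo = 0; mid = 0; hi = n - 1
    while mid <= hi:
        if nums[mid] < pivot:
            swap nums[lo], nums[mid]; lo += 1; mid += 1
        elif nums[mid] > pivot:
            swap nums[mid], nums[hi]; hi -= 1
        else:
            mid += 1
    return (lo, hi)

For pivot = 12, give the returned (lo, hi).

(5, 5)

lo=0 mid=0 hi=8
12=12: mid=1
13>12: swap(1,8), hi=7 ⇒ [12,3,7,2,10,15,4,14,13]
3<12: swap(0,1), lo=1 mid=2 ⇒ [3,12,7,2,10,15,4,14,13]
7<12: swap(1,2), lo=2 mid=3 ⇒ [3,7,12,2,10,15,4,14,13]
2<12: swap(2,3), lo=3 mid=4 ⇒ [3,7,2,12,10,15,4,14,13]
10<12: swap(3,4), lo=4 mid=5 ⇒ [3,7,2,10,12,15,4,14,13]
15>12: swap(5,7), hi=6 ⇒ [3,7,2,10,12,14,4,15,13]
14>12: swap(5,6), hi=5 ⇒ [3,7,2,10,12,4,14,15,13]
4<12: swap(4,5), lo=5 mid=6 ⇒ [3,7,2,10,4,12,14,15,13]
done. lo=5 hi=5; nums=[3,7,2,10,4,12,14,15,13]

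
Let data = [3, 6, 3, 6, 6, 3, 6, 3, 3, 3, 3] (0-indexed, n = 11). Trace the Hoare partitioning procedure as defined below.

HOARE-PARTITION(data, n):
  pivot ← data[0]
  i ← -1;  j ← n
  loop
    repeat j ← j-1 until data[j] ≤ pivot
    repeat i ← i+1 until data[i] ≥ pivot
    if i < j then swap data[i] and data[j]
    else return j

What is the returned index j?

pivot = data[0] = 3; i = -1, j = 11
j→10 (data[10]=3≤3), i→0 (data[0]=3≥3); i<j, swap → [3, 6, 3, 6, 6, 3, 6, 3, 3, 3, 3]
j→9 (data[9]=3≤3), i→1 (data[1]=6≥3); i<j, swap → [3, 3, 3, 6, 6, 3, 6, 3, 3, 6, 3]
j→8 (data[8]=3≤3), i→2 (data[2]=3≥3); i<j, swap → [3, 3, 3, 6, 6, 3, 6, 3, 3, 6, 3]
j→7 (data[7]=3≤3), i→3 (data[3]=6≥3); i<j, swap → [3, 3, 3, 3, 6, 3, 6, 6, 3, 6, 3]
j→5 (data[5]=3≤3), i→4 (data[4]=6≥3); i<j, swap → [3, 3, 3, 3, 3, 6, 6, 6, 3, 6, 3]
j→4, i→5; i≥j, return j=4. data = [3, 3, 3, 3, 3, 6, 6, 6, 3, 6, 3]

4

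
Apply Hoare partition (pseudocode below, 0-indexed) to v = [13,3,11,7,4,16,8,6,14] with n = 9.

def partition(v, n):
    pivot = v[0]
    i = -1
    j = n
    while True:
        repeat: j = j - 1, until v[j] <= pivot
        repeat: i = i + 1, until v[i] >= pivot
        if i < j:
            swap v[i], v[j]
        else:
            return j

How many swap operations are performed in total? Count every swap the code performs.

2

pivot = v[0] = 13; i = -1, j = 9
j→7 (v[7]=6≤13), i→0 (v[0]=13≥13); i<j, swap → [6,3,11,7,4,16,8,13,14]
j→6 (v[6]=8≤13), i→5 (v[5]=16≥13); i<j, swap → [6,3,11,7,4,8,16,13,14]
j→5, i→6; i≥j, return j=5. v = [6,3,11,7,4,8,16,13,14]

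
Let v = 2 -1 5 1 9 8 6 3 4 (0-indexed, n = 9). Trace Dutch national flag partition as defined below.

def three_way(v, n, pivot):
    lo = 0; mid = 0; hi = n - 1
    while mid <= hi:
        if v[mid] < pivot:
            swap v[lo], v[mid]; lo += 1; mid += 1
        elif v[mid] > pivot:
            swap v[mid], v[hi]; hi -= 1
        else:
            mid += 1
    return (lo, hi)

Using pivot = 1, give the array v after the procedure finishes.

-1 1 5 9 8 6 3 4 2

pivot = 1; lo=0, mid=0, hi=8
v[mid]=2>1: swap v[0],v[8]; hi=7 → 4 -1 5 1 9 8 6 3 2
v[mid]=4>1: swap v[0],v[7]; hi=6 → 3 -1 5 1 9 8 6 4 2
v[mid]=3>1: swap v[0],v[6]; hi=5 → 6 -1 5 1 9 8 3 4 2
v[mid]=6>1: swap v[0],v[5]; hi=4 → 8 -1 5 1 9 6 3 4 2
v[mid]=8>1: swap v[0],v[4]; hi=3 → 9 -1 5 1 8 6 3 4 2
v[mid]=9>1: swap v[0],v[3]; hi=2 → 1 -1 5 9 8 6 3 4 2
v[mid]=1=1: mid=1
v[mid]=-1<1: swap v[0],v[1]; lo=1,mid=2 → -1 1 5 9 8 6 3 4 2
v[mid]=5>1: swap v[2],v[2]; hi=1 → -1 1 5 9 8 6 3 4 2
end: lo=1, hi=1; v = -1 1 5 9 8 6 3 4 2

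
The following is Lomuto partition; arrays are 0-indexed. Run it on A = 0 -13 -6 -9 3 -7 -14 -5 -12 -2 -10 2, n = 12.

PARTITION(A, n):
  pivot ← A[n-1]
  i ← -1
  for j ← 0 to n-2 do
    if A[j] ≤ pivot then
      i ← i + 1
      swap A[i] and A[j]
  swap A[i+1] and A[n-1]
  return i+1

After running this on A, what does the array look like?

pivot=2, i=-1
j=0: 0≤2, i=0, swap(0,0) ⇒ 0 -13 -6 -9 3 -7 -14 -5 -12 -2 -10 2
j=1: -13≤2, i=1, swap(1,1) ⇒ 0 -13 -6 -9 3 -7 -14 -5 -12 -2 -10 2
j=2: -6≤2, i=2, swap(2,2) ⇒ 0 -13 -6 -9 3 -7 -14 -5 -12 -2 -10 2
j=3: -9≤2, i=3, swap(3,3) ⇒ 0 -13 -6 -9 3 -7 -14 -5 -12 -2 -10 2
j=4: 3>2, skip
j=5: -7≤2, i=4, swap(4,5) ⇒ 0 -13 -6 -9 -7 3 -14 -5 -12 -2 -10 2
j=6: -14≤2, i=5, swap(5,6) ⇒ 0 -13 -6 -9 -7 -14 3 -5 -12 -2 -10 2
j=7: -5≤2, i=6, swap(6,7) ⇒ 0 -13 -6 -9 -7 -14 -5 3 -12 -2 -10 2
j=8: -12≤2, i=7, swap(7,8) ⇒ 0 -13 -6 -9 -7 -14 -5 -12 3 -2 -10 2
j=9: -2≤2, i=8, swap(8,9) ⇒ 0 -13 -6 -9 -7 -14 -5 -12 -2 3 -10 2
j=10: -10≤2, i=9, swap(9,10) ⇒ 0 -13 -6 -9 -7 -14 -5 -12 -2 -10 3 2
swap(10,11) ⇒ 0 -13 -6 -9 -7 -14 -5 -12 -2 -10 2 3; return 10

0 -13 -6 -9 -7 -14 -5 -12 -2 -10 2 3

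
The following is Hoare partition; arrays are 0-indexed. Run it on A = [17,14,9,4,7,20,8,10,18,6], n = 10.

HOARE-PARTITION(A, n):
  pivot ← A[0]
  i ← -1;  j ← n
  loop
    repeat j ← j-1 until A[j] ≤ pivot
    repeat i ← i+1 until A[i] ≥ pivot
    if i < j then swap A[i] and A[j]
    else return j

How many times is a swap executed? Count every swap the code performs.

pivot = A[0] = 17; i = -1, j = 10
j→9 (A[9]=6≤17), i→0 (A[0]=17≥17); i<j, swap → [6,14,9,4,7,20,8,10,18,17]
j→7 (A[7]=10≤17), i→5 (A[5]=20≥17); i<j, swap → [6,14,9,4,7,10,8,20,18,17]
j→6, i→7; i≥j, return j=6. A = [6,14,9,4,7,10,8,20,18,17]

2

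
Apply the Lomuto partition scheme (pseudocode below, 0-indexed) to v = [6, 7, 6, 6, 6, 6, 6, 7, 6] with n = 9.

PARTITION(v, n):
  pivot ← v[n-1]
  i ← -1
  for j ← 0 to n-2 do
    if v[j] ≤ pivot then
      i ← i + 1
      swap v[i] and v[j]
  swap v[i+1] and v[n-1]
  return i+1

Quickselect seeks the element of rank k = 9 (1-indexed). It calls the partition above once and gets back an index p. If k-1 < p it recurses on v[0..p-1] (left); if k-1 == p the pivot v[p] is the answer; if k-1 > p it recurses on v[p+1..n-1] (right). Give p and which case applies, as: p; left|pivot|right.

6; right

pivot=6, i=-1
j=0: 6≤6, i=0, swap(0,0) ⇒ [6, 7, 6, 6, 6, 6, 6, 7, 6]
j=1: 7>6, skip
j=2: 6≤6, i=1, swap(1,2) ⇒ [6, 6, 7, 6, 6, 6, 6, 7, 6]
j=3: 6≤6, i=2, swap(2,3) ⇒ [6, 6, 6, 7, 6, 6, 6, 7, 6]
j=4: 6≤6, i=3, swap(3,4) ⇒ [6, 6, 6, 6, 7, 6, 6, 7, 6]
j=5: 6≤6, i=4, swap(4,5) ⇒ [6, 6, 6, 6, 6, 7, 6, 7, 6]
j=6: 6≤6, i=5, swap(5,6) ⇒ [6, 6, 6, 6, 6, 6, 7, 7, 6]
j=7: 7>6, skip
swap(6,8) ⇒ [6, 6, 6, 6, 6, 6, 6, 7, 7]; return 6
p = 6; k-1 = 8 > 6 ⇒ right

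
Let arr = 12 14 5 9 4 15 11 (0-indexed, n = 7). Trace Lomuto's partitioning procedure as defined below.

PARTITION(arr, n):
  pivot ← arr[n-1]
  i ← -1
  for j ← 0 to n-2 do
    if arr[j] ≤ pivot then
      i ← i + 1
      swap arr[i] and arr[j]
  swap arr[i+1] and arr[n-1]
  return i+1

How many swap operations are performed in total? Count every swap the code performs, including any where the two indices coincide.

4

pivot=11, i=-1
j=0: 12>11, skip
j=1: 14>11, skip
j=2: 5≤11, i=0, swap(0,2) ⇒ 5 14 12 9 4 15 11
j=3: 9≤11, i=1, swap(1,3) ⇒ 5 9 12 14 4 15 11
j=4: 4≤11, i=2, swap(2,4) ⇒ 5 9 4 14 12 15 11
j=5: 15>11, skip
swap(3,6) ⇒ 5 9 4 11 12 15 14; return 3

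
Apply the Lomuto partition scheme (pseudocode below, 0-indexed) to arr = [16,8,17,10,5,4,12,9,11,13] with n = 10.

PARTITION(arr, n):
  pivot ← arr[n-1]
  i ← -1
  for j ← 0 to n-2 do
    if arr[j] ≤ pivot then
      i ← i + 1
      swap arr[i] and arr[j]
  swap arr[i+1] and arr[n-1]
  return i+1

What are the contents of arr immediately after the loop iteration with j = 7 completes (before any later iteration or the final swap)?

pivot=13, i=-1
j=0: 16>13, skip
j=1: 8≤13, i=0, swap(0,1) ⇒ [8,16,17,10,5,4,12,9,11,13]
j=2: 17>13, skip
j=3: 10≤13, i=1, swap(1,3) ⇒ [8,10,17,16,5,4,12,9,11,13]
j=4: 5≤13, i=2, swap(2,4) ⇒ [8,10,5,16,17,4,12,9,11,13]
j=5: 4≤13, i=3, swap(3,5) ⇒ [8,10,5,4,17,16,12,9,11,13]
j=6: 12≤13, i=4, swap(4,6) ⇒ [8,10,5,4,12,16,17,9,11,13]
j=7: 9≤13, i=5, swap(5,7) ⇒ [8,10,5,4,12,9,17,16,11,13]
(after j=7) arr = [8,10,5,4,12,9,17,16,11,13]

[8,10,5,4,12,9,17,16,11,13]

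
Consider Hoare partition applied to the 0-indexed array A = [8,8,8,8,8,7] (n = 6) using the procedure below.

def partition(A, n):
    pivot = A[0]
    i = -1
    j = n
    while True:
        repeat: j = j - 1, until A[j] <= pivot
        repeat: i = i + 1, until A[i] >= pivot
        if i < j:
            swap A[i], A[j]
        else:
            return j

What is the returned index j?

pivot = A[0] = 8; i = -1, j = 6
j→5 (A[5]=7≤8), i→0 (A[0]=8≥8); i<j, swap → [7,8,8,8,8,8]
j→4 (A[4]=8≤8), i→1 (A[1]=8≥8); i<j, swap → [7,8,8,8,8,8]
j→3 (A[3]=8≤8), i→2 (A[2]=8≥8); i<j, swap → [7,8,8,8,8,8]
j→2, i→3; i≥j, return j=2. A = [7,8,8,8,8,8]

2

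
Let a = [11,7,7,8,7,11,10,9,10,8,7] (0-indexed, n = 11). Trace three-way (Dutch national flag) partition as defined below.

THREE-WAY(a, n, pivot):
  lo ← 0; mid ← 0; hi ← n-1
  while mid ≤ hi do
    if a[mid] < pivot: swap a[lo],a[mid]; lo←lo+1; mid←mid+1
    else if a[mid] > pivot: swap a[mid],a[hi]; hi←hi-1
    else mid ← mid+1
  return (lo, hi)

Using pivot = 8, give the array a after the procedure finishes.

lo=0 mid=0 hi=10
11>8: swap(0,10), hi=9 ⇒ [7,7,7,8,7,11,10,9,10,8,11]
7<8: swap(0,0), lo=1 mid=1 ⇒ [7,7,7,8,7,11,10,9,10,8,11]
7<8: swap(1,1), lo=2 mid=2 ⇒ [7,7,7,8,7,11,10,9,10,8,11]
7<8: swap(2,2), lo=3 mid=3 ⇒ [7,7,7,8,7,11,10,9,10,8,11]
8=8: mid=4
7<8: swap(3,4), lo=4 mid=5 ⇒ [7,7,7,7,8,11,10,9,10,8,11]
11>8: swap(5,9), hi=8 ⇒ [7,7,7,7,8,8,10,9,10,11,11]
8=8: mid=6
10>8: swap(6,8), hi=7 ⇒ [7,7,7,7,8,8,10,9,10,11,11]
10>8: swap(6,7), hi=6 ⇒ [7,7,7,7,8,8,9,10,10,11,11]
9>8: swap(6,6), hi=5 ⇒ [7,7,7,7,8,8,9,10,10,11,11]
done. lo=4 hi=5; a=[7,7,7,7,8,8,9,10,10,11,11]

[7,7,7,7,8,8,9,10,10,11,11]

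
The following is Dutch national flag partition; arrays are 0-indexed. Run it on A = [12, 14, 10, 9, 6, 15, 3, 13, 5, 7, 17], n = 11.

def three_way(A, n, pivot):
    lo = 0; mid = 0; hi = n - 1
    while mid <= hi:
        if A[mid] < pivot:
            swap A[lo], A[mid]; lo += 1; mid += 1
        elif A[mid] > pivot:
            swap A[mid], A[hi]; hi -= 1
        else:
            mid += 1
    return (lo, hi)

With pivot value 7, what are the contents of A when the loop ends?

lo=0 mid=0 hi=10
12>7: swap(0,10), hi=9 ⇒ [17, 14, 10, 9, 6, 15, 3, 13, 5, 7, 12]
17>7: swap(0,9), hi=8 ⇒ [7, 14, 10, 9, 6, 15, 3, 13, 5, 17, 12]
7=7: mid=1
14>7: swap(1,8), hi=7 ⇒ [7, 5, 10, 9, 6, 15, 3, 13, 14, 17, 12]
5<7: swap(0,1), lo=1 mid=2 ⇒ [5, 7, 10, 9, 6, 15, 3, 13, 14, 17, 12]
10>7: swap(2,7), hi=6 ⇒ [5, 7, 13, 9, 6, 15, 3, 10, 14, 17, 12]
13>7: swap(2,6), hi=5 ⇒ [5, 7, 3, 9, 6, 15, 13, 10, 14, 17, 12]
3<7: swap(1,2), lo=2 mid=3 ⇒ [5, 3, 7, 9, 6, 15, 13, 10, 14, 17, 12]
9>7: swap(3,5), hi=4 ⇒ [5, 3, 7, 15, 6, 9, 13, 10, 14, 17, 12]
15>7: swap(3,4), hi=3 ⇒ [5, 3, 7, 6, 15, 9, 13, 10, 14, 17, 12]
6<7: swap(2,3), lo=3 mid=4 ⇒ [5, 3, 6, 7, 15, 9, 13, 10, 14, 17, 12]
done. lo=3 hi=3; A=[5, 3, 6, 7, 15, 9, 13, 10, 14, 17, 12]

[5, 3, 6, 7, 15, 9, 13, 10, 14, 17, 12]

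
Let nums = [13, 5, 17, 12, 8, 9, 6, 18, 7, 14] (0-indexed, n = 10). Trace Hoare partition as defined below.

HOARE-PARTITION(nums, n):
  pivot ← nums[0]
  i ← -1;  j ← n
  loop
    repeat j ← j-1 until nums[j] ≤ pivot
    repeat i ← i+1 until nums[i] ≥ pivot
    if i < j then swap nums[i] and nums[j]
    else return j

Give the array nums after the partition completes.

[7, 5, 6, 12, 8, 9, 17, 18, 13, 14]

pivot = nums[0] = 13; i = -1, j = 10
j→8 (nums[8]=7≤13), i→0 (nums[0]=13≥13); i<j, swap → [7, 5, 17, 12, 8, 9, 6, 18, 13, 14]
j→6 (nums[6]=6≤13), i→2 (nums[2]=17≥13); i<j, swap → [7, 5, 6, 12, 8, 9, 17, 18, 13, 14]
j→5, i→6; i≥j, return j=5. nums = [7, 5, 6, 12, 8, 9, 17, 18, 13, 14]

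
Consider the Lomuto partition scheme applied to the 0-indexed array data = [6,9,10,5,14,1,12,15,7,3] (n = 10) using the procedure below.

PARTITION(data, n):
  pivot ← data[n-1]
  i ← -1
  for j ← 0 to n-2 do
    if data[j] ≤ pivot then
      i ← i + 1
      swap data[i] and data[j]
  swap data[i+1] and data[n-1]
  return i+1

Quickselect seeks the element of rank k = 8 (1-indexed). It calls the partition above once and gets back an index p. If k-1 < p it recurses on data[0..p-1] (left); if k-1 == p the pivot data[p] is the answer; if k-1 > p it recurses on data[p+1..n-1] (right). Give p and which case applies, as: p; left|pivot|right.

1; right

pivot=3, i=-1
j=0: 6>3, skip
j=1: 9>3, skip
j=2: 10>3, skip
j=3: 5>3, skip
j=4: 14>3, skip
j=5: 1≤3, i=0, swap(0,5) ⇒ [1,9,10,5,14,6,12,15,7,3]
j=6: 12>3, skip
j=7: 15>3, skip
j=8: 7>3, skip
swap(1,9) ⇒ [1,3,10,5,14,6,12,15,7,9]; return 1
p = 1; k-1 = 7 > 1 ⇒ right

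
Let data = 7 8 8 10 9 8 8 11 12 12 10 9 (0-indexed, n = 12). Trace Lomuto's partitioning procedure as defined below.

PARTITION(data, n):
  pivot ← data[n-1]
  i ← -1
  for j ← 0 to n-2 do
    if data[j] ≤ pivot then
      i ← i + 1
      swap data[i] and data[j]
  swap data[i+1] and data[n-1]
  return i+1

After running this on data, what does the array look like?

pivot = data[11] = 9; i = -1
j=0: data[0]=7 ≤ 9 → i=0, swap data[0],data[0] (no change) → 7 8 8 10 9 8 8 11 12 12 10 9
j=1: data[1]=8 ≤ 9 → i=1, swap data[1],data[1] (no change) → 7 8 8 10 9 8 8 11 12 12 10 9
j=2: data[2]=8 ≤ 9 → i=2, swap data[2],data[2] (no change) → 7 8 8 10 9 8 8 11 12 12 10 9
j=3: data[3]=10 > 9 → no swap
j=4: data[4]=9 ≤ 9 → i=3, swap data[3],data[4] → 7 8 8 9 10 8 8 11 12 12 10 9
j=5: data[5]=8 ≤ 9 → i=4, swap data[4],data[5] → 7 8 8 9 8 10 8 11 12 12 10 9
j=6: data[6]=8 ≤ 9 → i=5, swap data[5],data[6] → 7 8 8 9 8 8 10 11 12 12 10 9
j=7: data[7]=11 > 9 → no swap
j=8: data[8]=12 > 9 → no swap
j=9: data[9]=12 > 9 → no swap
j=10: data[10]=10 > 9 → no swap
final swap data[6],data[11] → 7 8 8 9 8 8 9 11 12 12 10 10; return 6

7 8 8 9 8 8 9 11 12 12 10 10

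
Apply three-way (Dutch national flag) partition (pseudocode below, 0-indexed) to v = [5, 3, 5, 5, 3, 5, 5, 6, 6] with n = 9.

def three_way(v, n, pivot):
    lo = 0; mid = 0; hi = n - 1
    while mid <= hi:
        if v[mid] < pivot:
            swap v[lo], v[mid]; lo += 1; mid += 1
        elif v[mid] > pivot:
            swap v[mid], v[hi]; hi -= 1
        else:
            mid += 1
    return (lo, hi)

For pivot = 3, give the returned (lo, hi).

(0, 1)

lo=0 mid=0 hi=8
5>3: swap(0,8), hi=7 ⇒ [6, 3, 5, 5, 3, 5, 5, 6, 5]
6>3: swap(0,7), hi=6 ⇒ [6, 3, 5, 5, 3, 5, 5, 6, 5]
6>3: swap(0,6), hi=5 ⇒ [5, 3, 5, 5, 3, 5, 6, 6, 5]
5>3: swap(0,5), hi=4 ⇒ [5, 3, 5, 5, 3, 5, 6, 6, 5]
5>3: swap(0,4), hi=3 ⇒ [3, 3, 5, 5, 5, 5, 6, 6, 5]
3=3: mid=1
3=3: mid=2
5>3: swap(2,3), hi=2 ⇒ [3, 3, 5, 5, 5, 5, 6, 6, 5]
5>3: swap(2,2), hi=1 ⇒ [3, 3, 5, 5, 5, 5, 6, 6, 5]
done. lo=0 hi=1; v=[3, 3, 5, 5, 5, 5, 6, 6, 5]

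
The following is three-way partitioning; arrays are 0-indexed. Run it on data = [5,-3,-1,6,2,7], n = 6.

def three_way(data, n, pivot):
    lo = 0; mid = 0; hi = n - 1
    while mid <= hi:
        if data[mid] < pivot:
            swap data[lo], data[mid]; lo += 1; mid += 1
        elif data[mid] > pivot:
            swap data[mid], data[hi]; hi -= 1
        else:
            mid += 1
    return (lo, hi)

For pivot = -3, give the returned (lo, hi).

(0, 0)

lo=0 mid=0 hi=5
5>-3: swap(0,5), hi=4 ⇒ [7,-3,-1,6,2,5]
7>-3: swap(0,4), hi=3 ⇒ [2,-3,-1,6,7,5]
2>-3: swap(0,3), hi=2 ⇒ [6,-3,-1,2,7,5]
6>-3: swap(0,2), hi=1 ⇒ [-1,-3,6,2,7,5]
-1>-3: swap(0,1), hi=0 ⇒ [-3,-1,6,2,7,5]
-3=-3: mid=1
done. lo=0 hi=0; data=[-3,-1,6,2,7,5]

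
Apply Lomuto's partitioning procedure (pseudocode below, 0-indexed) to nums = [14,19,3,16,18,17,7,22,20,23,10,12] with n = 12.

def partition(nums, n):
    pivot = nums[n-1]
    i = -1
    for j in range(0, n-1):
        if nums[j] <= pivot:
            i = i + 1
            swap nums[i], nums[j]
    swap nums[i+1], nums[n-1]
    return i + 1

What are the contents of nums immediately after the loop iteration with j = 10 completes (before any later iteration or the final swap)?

pivot = nums[11] = 12; i = -1
j=0: nums[0]=14 > 12 → no swap
j=1: nums[1]=19 > 12 → no swap
j=2: nums[2]=3 ≤ 12 → i=0, swap nums[0],nums[2] → [3,19,14,16,18,17,7,22,20,23,10,12]
j=3: nums[3]=16 > 12 → no swap
j=4: nums[4]=18 > 12 → no swap
j=5: nums[5]=17 > 12 → no swap
j=6: nums[6]=7 ≤ 12 → i=1, swap nums[1],nums[6] → [3,7,14,16,18,17,19,22,20,23,10,12]
j=7: nums[7]=22 > 12 → no swap
j=8: nums[8]=20 > 12 → no swap
j=9: nums[9]=23 > 12 → no swap
j=10: nums[10]=10 ≤ 12 → i=2, swap nums[2],nums[10] → [3,7,10,16,18,17,19,22,20,23,14,12]
(after j=10) nums = [3,7,10,16,18,17,19,22,20,23,14,12]

[3,7,10,16,18,17,19,22,20,23,14,12]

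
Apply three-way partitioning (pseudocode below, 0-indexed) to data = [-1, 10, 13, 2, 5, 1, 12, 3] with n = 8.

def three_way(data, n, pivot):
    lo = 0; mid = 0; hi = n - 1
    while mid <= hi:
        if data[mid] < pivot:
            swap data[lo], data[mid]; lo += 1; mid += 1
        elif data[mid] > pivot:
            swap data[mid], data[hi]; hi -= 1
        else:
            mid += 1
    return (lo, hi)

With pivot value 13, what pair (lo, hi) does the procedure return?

(7, 7)

pivot = 13; lo=0, mid=0, hi=7
data[mid]=-1<13: swap data[0],data[0]; lo=1,mid=1 → [-1, 10, 13, 2, 5, 1, 12, 3]
data[mid]=10<13: swap data[1],data[1]; lo=2,mid=2 → [-1, 10, 13, 2, 5, 1, 12, 3]
data[mid]=13=13: mid=3
data[mid]=2<13: swap data[2],data[3]; lo=3,mid=4 → [-1, 10, 2, 13, 5, 1, 12, 3]
data[mid]=5<13: swap data[3],data[4]; lo=4,mid=5 → [-1, 10, 2, 5, 13, 1, 12, 3]
data[mid]=1<13: swap data[4],data[5]; lo=5,mid=6 → [-1, 10, 2, 5, 1, 13, 12, 3]
data[mid]=12<13: swap data[5],data[6]; lo=6,mid=7 → [-1, 10, 2, 5, 1, 12, 13, 3]
data[mid]=3<13: swap data[6],data[7]; lo=7,mid=8 → [-1, 10, 2, 5, 1, 12, 3, 13]
end: lo=7, hi=7; data = [-1, 10, 2, 5, 1, 12, 3, 13]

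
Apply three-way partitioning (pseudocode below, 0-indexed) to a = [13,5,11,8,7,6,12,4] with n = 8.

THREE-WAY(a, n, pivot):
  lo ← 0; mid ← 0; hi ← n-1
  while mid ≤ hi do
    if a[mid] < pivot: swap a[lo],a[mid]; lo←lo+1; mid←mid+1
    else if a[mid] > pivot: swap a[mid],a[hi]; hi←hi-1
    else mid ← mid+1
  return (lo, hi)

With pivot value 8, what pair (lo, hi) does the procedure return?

(4, 4)

lo=0 mid=0 hi=7
13>8: swap(0,7), hi=6 ⇒ [4,5,11,8,7,6,12,13]
4<8: swap(0,0), lo=1 mid=1 ⇒ [4,5,11,8,7,6,12,13]
5<8: swap(1,1), lo=2 mid=2 ⇒ [4,5,11,8,7,6,12,13]
11>8: swap(2,6), hi=5 ⇒ [4,5,12,8,7,6,11,13]
12>8: swap(2,5), hi=4 ⇒ [4,5,6,8,7,12,11,13]
6<8: swap(2,2), lo=3 mid=3 ⇒ [4,5,6,8,7,12,11,13]
8=8: mid=4
7<8: swap(3,4), lo=4 mid=5 ⇒ [4,5,6,7,8,12,11,13]
done. lo=4 hi=4; a=[4,5,6,7,8,12,11,13]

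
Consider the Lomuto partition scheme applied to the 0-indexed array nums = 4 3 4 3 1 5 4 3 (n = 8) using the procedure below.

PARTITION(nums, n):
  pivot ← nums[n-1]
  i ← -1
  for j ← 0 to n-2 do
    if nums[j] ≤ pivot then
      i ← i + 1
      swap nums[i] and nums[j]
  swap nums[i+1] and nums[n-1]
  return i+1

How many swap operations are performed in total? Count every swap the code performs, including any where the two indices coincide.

pivot=3, i=-1
j=0: 4>3, skip
j=1: 3≤3, i=0, swap(0,1) ⇒ 3 4 4 3 1 5 4 3
j=2: 4>3, skip
j=3: 3≤3, i=1, swap(1,3) ⇒ 3 3 4 4 1 5 4 3
j=4: 1≤3, i=2, swap(2,4) ⇒ 3 3 1 4 4 5 4 3
j=5: 5>3, skip
j=6: 4>3, skip
swap(3,7) ⇒ 3 3 1 3 4 5 4 4; return 3

4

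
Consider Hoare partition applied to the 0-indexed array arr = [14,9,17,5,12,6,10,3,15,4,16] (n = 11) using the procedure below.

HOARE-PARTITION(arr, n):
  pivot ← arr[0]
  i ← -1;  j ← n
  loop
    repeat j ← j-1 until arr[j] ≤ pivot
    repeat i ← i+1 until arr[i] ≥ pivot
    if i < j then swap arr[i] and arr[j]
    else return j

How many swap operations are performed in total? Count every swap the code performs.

2

pivot = arr[0] = 14; i = -1, j = 11
j→9 (arr[9]=4≤14), i→0 (arr[0]=14≥14); i<j, swap → [4,9,17,5,12,6,10,3,15,14,16]
j→7 (arr[7]=3≤14), i→2 (arr[2]=17≥14); i<j, swap → [4,9,3,5,12,6,10,17,15,14,16]
j→6, i→7; i≥j, return j=6. arr = [4,9,3,5,12,6,10,17,15,14,16]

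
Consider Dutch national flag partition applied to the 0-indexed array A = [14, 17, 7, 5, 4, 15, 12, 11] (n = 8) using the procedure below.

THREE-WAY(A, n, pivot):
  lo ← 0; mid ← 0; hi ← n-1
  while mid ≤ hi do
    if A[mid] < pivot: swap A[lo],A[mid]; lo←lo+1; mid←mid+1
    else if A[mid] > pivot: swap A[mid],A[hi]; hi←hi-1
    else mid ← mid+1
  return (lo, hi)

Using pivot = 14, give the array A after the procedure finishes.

[11, 7, 5, 4, 12, 14, 15, 17]

lo=0 mid=0 hi=7
14=14: mid=1
17>14: swap(1,7), hi=6 ⇒ [14, 11, 7, 5, 4, 15, 12, 17]
11<14: swap(0,1), lo=1 mid=2 ⇒ [11, 14, 7, 5, 4, 15, 12, 17]
7<14: swap(1,2), lo=2 mid=3 ⇒ [11, 7, 14, 5, 4, 15, 12, 17]
5<14: swap(2,3), lo=3 mid=4 ⇒ [11, 7, 5, 14, 4, 15, 12, 17]
4<14: swap(3,4), lo=4 mid=5 ⇒ [11, 7, 5, 4, 14, 15, 12, 17]
15>14: swap(5,6), hi=5 ⇒ [11, 7, 5, 4, 14, 12, 15, 17]
12<14: swap(4,5), lo=5 mid=6 ⇒ [11, 7, 5, 4, 12, 14, 15, 17]
done. lo=5 hi=5; A=[11, 7, 5, 4, 12, 14, 15, 17]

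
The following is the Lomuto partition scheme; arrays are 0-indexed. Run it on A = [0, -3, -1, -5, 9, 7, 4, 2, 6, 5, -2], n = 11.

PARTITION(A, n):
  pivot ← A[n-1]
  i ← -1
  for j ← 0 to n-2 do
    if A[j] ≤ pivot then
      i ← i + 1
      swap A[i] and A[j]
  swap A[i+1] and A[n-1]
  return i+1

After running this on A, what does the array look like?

[-3, -5, -2, 0, 9, 7, 4, 2, 6, 5, -1]

pivot=-2, i=-1
j=0: 0>-2, skip
j=1: -3≤-2, i=0, swap(0,1) ⇒ [-3, 0, -1, -5, 9, 7, 4, 2, 6, 5, -2]
j=2: -1>-2, skip
j=3: -5≤-2, i=1, swap(1,3) ⇒ [-3, -5, -1, 0, 9, 7, 4, 2, 6, 5, -2]
j=4: 9>-2, skip
j=5: 7>-2, skip
j=6: 4>-2, skip
j=7: 2>-2, skip
j=8: 6>-2, skip
j=9: 5>-2, skip
swap(2,10) ⇒ [-3, -5, -2, 0, 9, 7, 4, 2, 6, 5, -1]; return 2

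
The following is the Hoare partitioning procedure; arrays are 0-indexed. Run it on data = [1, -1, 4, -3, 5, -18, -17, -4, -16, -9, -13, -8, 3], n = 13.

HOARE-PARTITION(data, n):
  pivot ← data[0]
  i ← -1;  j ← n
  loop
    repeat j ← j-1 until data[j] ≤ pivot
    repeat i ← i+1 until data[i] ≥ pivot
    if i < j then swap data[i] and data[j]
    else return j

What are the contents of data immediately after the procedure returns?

[-8, -1, -13, -3, -9, -18, -17, -4, -16, 5, 4, 1, 3]

pivot = data[0] = 1; i = -1, j = 13
j→11 (data[11]=-8≤1), i→0 (data[0]=1≥1); i<j, swap → [-8, -1, 4, -3, 5, -18, -17, -4, -16, -9, -13, 1, 3]
j→10 (data[10]=-13≤1), i→2 (data[2]=4≥1); i<j, swap → [-8, -1, -13, -3, 5, -18, -17, -4, -16, -9, 4, 1, 3]
j→9 (data[9]=-9≤1), i→4 (data[4]=5≥1); i<j, swap → [-8, -1, -13, -3, -9, -18, -17, -4, -16, 5, 4, 1, 3]
j→8, i→9; i≥j, return j=8. data = [-8, -1, -13, -3, -9, -18, -17, -4, -16, 5, 4, 1, 3]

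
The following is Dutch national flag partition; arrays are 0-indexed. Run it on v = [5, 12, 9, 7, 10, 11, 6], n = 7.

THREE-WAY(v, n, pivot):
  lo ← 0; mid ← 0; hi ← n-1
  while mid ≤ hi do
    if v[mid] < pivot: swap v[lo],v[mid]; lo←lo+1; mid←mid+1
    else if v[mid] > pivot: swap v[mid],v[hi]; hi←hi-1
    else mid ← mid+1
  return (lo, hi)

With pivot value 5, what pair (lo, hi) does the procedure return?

pivot = 5; lo=0, mid=0, hi=6
v[mid]=5=5: mid=1
v[mid]=12>5: swap v[1],v[6]; hi=5 → [5, 6, 9, 7, 10, 11, 12]
v[mid]=6>5: swap v[1],v[5]; hi=4 → [5, 11, 9, 7, 10, 6, 12]
v[mid]=11>5: swap v[1],v[4]; hi=3 → [5, 10, 9, 7, 11, 6, 12]
v[mid]=10>5: swap v[1],v[3]; hi=2 → [5, 7, 9, 10, 11, 6, 12]
v[mid]=7>5: swap v[1],v[2]; hi=1 → [5, 9, 7, 10, 11, 6, 12]
v[mid]=9>5: swap v[1],v[1]; hi=0 → [5, 9, 7, 10, 11, 6, 12]
end: lo=0, hi=0; v = [5, 9, 7, 10, 11, 6, 12]

(0, 0)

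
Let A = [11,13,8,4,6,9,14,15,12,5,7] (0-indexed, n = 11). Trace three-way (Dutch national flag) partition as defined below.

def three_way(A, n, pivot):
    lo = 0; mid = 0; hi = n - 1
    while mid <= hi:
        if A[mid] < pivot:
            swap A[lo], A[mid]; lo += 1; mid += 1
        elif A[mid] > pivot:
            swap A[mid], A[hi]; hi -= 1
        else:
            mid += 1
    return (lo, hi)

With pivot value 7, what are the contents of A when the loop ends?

[5,6,4,7,9,14,15,12,8,13,11]

lo=0 mid=0 hi=10
11>7: swap(0,10), hi=9 ⇒ [7,13,8,4,6,9,14,15,12,5,11]
7=7: mid=1
13>7: swap(1,9), hi=8 ⇒ [7,5,8,4,6,9,14,15,12,13,11]
5<7: swap(0,1), lo=1 mid=2 ⇒ [5,7,8,4,6,9,14,15,12,13,11]
8>7: swap(2,8), hi=7 ⇒ [5,7,12,4,6,9,14,15,8,13,11]
12>7: swap(2,7), hi=6 ⇒ [5,7,15,4,6,9,14,12,8,13,11]
15>7: swap(2,6), hi=5 ⇒ [5,7,14,4,6,9,15,12,8,13,11]
14>7: swap(2,5), hi=4 ⇒ [5,7,9,4,6,14,15,12,8,13,11]
9>7: swap(2,4), hi=3 ⇒ [5,7,6,4,9,14,15,12,8,13,11]
6<7: swap(1,2), lo=2 mid=3 ⇒ [5,6,7,4,9,14,15,12,8,13,11]
4<7: swap(2,3), lo=3 mid=4 ⇒ [5,6,4,7,9,14,15,12,8,13,11]
done. lo=3 hi=3; A=[5,6,4,7,9,14,15,12,8,13,11]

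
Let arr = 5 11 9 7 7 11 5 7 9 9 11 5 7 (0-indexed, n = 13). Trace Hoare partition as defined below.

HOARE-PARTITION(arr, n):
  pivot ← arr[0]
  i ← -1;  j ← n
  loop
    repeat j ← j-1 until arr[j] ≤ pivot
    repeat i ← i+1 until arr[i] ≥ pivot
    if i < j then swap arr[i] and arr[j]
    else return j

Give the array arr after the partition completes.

5 5 9 7 7 11 11 7 9 9 11 5 7

pivot=5
j stops at 11 (5), i stops at 0 (5); swap ⇒ 5 11 9 7 7 11 5 7 9 9 11 5 7
j stops at 6 (5), i stops at 1 (11); swap ⇒ 5 5 9 7 7 11 11 7 9 9 11 5 7
j stops at 1, i stops at 2; i≥j ⇒ return 1. arr=5 5 9 7 7 11 11 7 9 9 11 5 7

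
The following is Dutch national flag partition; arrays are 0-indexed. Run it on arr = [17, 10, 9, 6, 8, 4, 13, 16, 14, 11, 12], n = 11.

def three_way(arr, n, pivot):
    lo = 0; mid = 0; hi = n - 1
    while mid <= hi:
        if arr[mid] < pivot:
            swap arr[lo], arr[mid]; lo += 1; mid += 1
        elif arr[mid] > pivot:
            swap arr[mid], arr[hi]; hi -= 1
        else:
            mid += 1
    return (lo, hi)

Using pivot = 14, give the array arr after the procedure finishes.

[12, 10, 9, 6, 8, 4, 13, 11, 14, 16, 17]

pivot = 14; lo=0, mid=0, hi=10
arr[mid]=17>14: swap arr[0],arr[10]; hi=9 → [12, 10, 9, 6, 8, 4, 13, 16, 14, 11, 17]
arr[mid]=12<14: swap arr[0],arr[0]; lo=1,mid=1 → [12, 10, 9, 6, 8, 4, 13, 16, 14, 11, 17]
arr[mid]=10<14: swap arr[1],arr[1]; lo=2,mid=2 → [12, 10, 9, 6, 8, 4, 13, 16, 14, 11, 17]
arr[mid]=9<14: swap arr[2],arr[2]; lo=3,mid=3 → [12, 10, 9, 6, 8, 4, 13, 16, 14, 11, 17]
arr[mid]=6<14: swap arr[3],arr[3]; lo=4,mid=4 → [12, 10, 9, 6, 8, 4, 13, 16, 14, 11, 17]
arr[mid]=8<14: swap arr[4],arr[4]; lo=5,mid=5 → [12, 10, 9, 6, 8, 4, 13, 16, 14, 11, 17]
arr[mid]=4<14: swap arr[5],arr[5]; lo=6,mid=6 → [12, 10, 9, 6, 8, 4, 13, 16, 14, 11, 17]
arr[mid]=13<14: swap arr[6],arr[6]; lo=7,mid=7 → [12, 10, 9, 6, 8, 4, 13, 16, 14, 11, 17]
arr[mid]=16>14: swap arr[7],arr[9]; hi=8 → [12, 10, 9, 6, 8, 4, 13, 11, 14, 16, 17]
arr[mid]=11<14: swap arr[7],arr[7]; lo=8,mid=8 → [12, 10, 9, 6, 8, 4, 13, 11, 14, 16, 17]
arr[mid]=14=14: mid=9
end: lo=8, hi=8; arr = [12, 10, 9, 6, 8, 4, 13, 11, 14, 16, 17]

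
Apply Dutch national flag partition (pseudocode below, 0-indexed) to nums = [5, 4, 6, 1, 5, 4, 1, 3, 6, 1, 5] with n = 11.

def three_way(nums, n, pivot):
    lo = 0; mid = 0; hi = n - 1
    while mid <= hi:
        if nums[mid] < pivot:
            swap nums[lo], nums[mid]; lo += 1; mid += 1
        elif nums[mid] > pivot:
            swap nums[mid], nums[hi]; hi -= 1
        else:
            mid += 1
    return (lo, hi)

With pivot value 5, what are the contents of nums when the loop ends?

lo=0 mid=0 hi=10
5=5: mid=1
4<5: swap(0,1), lo=1 mid=2 ⇒ [4, 5, 6, 1, 5, 4, 1, 3, 6, 1, 5]
6>5: swap(2,10), hi=9 ⇒ [4, 5, 5, 1, 5, 4, 1, 3, 6, 1, 6]
5=5: mid=3
1<5: swap(1,3), lo=2 mid=4 ⇒ [4, 1, 5, 5, 5, 4, 1, 3, 6, 1, 6]
5=5: mid=5
4<5: swap(2,5), lo=3 mid=6 ⇒ [4, 1, 4, 5, 5, 5, 1, 3, 6, 1, 6]
1<5: swap(3,6), lo=4 mid=7 ⇒ [4, 1, 4, 1, 5, 5, 5, 3, 6, 1, 6]
3<5: swap(4,7), lo=5 mid=8 ⇒ [4, 1, 4, 1, 3, 5, 5, 5, 6, 1, 6]
6>5: swap(8,9), hi=8 ⇒ [4, 1, 4, 1, 3, 5, 5, 5, 1, 6, 6]
1<5: swap(5,8), lo=6 mid=9 ⇒ [4, 1, 4, 1, 3, 1, 5, 5, 5, 6, 6]
done. lo=6 hi=8; nums=[4, 1, 4, 1, 3, 1, 5, 5, 5, 6, 6]

[4, 1, 4, 1, 3, 1, 5, 5, 5, 6, 6]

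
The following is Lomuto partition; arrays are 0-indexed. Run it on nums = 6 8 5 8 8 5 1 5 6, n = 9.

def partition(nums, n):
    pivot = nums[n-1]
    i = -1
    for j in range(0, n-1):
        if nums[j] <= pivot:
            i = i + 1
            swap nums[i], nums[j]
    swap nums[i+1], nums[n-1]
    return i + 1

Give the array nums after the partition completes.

6 5 5 1 5 6 8 8 8

pivot = nums[8] = 6; i = -1
j=0: nums[0]=6 ≤ 6 → i=0, swap nums[0],nums[0] (no change) → 6 8 5 8 8 5 1 5 6
j=1: nums[1]=8 > 6 → no swap
j=2: nums[2]=5 ≤ 6 → i=1, swap nums[1],nums[2] → 6 5 8 8 8 5 1 5 6
j=3: nums[3]=8 > 6 → no swap
j=4: nums[4]=8 > 6 → no swap
j=5: nums[5]=5 ≤ 6 → i=2, swap nums[2],nums[5] → 6 5 5 8 8 8 1 5 6
j=6: nums[6]=1 ≤ 6 → i=3, swap nums[3],nums[6] → 6 5 5 1 8 8 8 5 6
j=7: nums[7]=5 ≤ 6 → i=4, swap nums[4],nums[7] → 6 5 5 1 5 8 8 8 6
final swap nums[5],nums[8] → 6 5 5 1 5 6 8 8 8; return 5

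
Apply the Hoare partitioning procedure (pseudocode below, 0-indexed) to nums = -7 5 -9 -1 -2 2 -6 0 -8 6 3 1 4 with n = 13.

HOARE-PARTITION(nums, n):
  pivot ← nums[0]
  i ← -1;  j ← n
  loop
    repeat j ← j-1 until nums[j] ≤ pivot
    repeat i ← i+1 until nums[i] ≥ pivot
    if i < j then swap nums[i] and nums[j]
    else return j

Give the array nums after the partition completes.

pivot=-7
j stops at 8 (-8), i stops at 0 (-7); swap ⇒ -8 5 -9 -1 -2 2 -6 0 -7 6 3 1 4
j stops at 2 (-9), i stops at 1 (5); swap ⇒ -8 -9 5 -1 -2 2 -6 0 -7 6 3 1 4
j stops at 1, i stops at 2; i≥j ⇒ return 1. nums=-8 -9 5 -1 -2 2 -6 0 -7 6 3 1 4

-8 -9 5 -1 -2 2 -6 0 -7 6 3 1 4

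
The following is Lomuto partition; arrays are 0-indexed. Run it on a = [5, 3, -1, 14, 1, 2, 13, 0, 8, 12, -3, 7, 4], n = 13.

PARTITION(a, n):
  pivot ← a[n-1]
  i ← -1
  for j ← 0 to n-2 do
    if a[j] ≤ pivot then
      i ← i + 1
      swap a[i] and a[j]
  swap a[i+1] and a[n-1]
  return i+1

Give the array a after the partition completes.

[3, -1, 1, 2, 0, -3, 4, 5, 8, 12, 14, 7, 13]

pivot = a[12] = 4; i = -1
j=0: a[0]=5 > 4 → no swap
j=1: a[1]=3 ≤ 4 → i=0, swap a[0],a[1] → [3, 5, -1, 14, 1, 2, 13, 0, 8, 12, -3, 7, 4]
j=2: a[2]=-1 ≤ 4 → i=1, swap a[1],a[2] → [3, -1, 5, 14, 1, 2, 13, 0, 8, 12, -3, 7, 4]
j=3: a[3]=14 > 4 → no swap
j=4: a[4]=1 ≤ 4 → i=2, swap a[2],a[4] → [3, -1, 1, 14, 5, 2, 13, 0, 8, 12, -3, 7, 4]
j=5: a[5]=2 ≤ 4 → i=3, swap a[3],a[5] → [3, -1, 1, 2, 5, 14, 13, 0, 8, 12, -3, 7, 4]
j=6: a[6]=13 > 4 → no swap
j=7: a[7]=0 ≤ 4 → i=4, swap a[4],a[7] → [3, -1, 1, 2, 0, 14, 13, 5, 8, 12, -3, 7, 4]
j=8: a[8]=8 > 4 → no swap
j=9: a[9]=12 > 4 → no swap
j=10: a[10]=-3 ≤ 4 → i=5, swap a[5],a[10] → [3, -1, 1, 2, 0, -3, 13, 5, 8, 12, 14, 7, 4]
j=11: a[11]=7 > 4 → no swap
final swap a[6],a[12] → [3, -1, 1, 2, 0, -3, 4, 5, 8, 12, 14, 7, 13]; return 6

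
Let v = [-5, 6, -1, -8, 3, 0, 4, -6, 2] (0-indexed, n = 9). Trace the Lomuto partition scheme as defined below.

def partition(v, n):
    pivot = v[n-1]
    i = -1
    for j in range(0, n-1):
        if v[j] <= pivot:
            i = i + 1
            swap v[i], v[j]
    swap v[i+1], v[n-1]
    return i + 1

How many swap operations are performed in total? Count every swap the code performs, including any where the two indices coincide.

6

pivot = v[8] = 2; i = -1
j=0: v[0]=-5 ≤ 2 → i=0, swap v[0],v[0] (no change) → [-5, 6, -1, -8, 3, 0, 4, -6, 2]
j=1: v[1]=6 > 2 → no swap
j=2: v[2]=-1 ≤ 2 → i=1, swap v[1],v[2] → [-5, -1, 6, -8, 3, 0, 4, -6, 2]
j=3: v[3]=-8 ≤ 2 → i=2, swap v[2],v[3] → [-5, -1, -8, 6, 3, 0, 4, -6, 2]
j=4: v[4]=3 > 2 → no swap
j=5: v[5]=0 ≤ 2 → i=3, swap v[3],v[5] → [-5, -1, -8, 0, 3, 6, 4, -6, 2]
j=6: v[6]=4 > 2 → no swap
j=7: v[7]=-6 ≤ 2 → i=4, swap v[4],v[7] → [-5, -1, -8, 0, -6, 6, 4, 3, 2]
final swap v[5],v[8] → [-5, -1, -8, 0, -6, 2, 4, 3, 6]; return 5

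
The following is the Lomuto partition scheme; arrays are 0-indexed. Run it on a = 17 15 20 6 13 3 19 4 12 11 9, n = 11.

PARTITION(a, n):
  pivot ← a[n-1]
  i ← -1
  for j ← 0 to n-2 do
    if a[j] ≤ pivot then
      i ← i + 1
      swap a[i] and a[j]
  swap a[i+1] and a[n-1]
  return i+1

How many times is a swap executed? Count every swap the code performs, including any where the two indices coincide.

pivot=9, i=-1
j=0: 17>9, skip
j=1: 15>9, skip
j=2: 20>9, skip
j=3: 6≤9, i=0, swap(0,3) ⇒ 6 15 20 17 13 3 19 4 12 11 9
j=4: 13>9, skip
j=5: 3≤9, i=1, swap(1,5) ⇒ 6 3 20 17 13 15 19 4 12 11 9
j=6: 19>9, skip
j=7: 4≤9, i=2, swap(2,7) ⇒ 6 3 4 17 13 15 19 20 12 11 9
j=8: 12>9, skip
j=9: 11>9, skip
swap(3,10) ⇒ 6 3 4 9 13 15 19 20 12 11 17; return 3

4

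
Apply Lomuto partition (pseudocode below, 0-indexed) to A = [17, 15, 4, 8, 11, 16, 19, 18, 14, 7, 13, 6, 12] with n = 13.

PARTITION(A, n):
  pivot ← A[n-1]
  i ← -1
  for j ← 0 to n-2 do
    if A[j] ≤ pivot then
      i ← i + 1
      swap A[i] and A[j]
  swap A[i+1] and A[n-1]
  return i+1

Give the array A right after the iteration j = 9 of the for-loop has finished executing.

pivot = A[12] = 12; i = -1
j=0: A[0]=17 > 12 → no swap
j=1: A[1]=15 > 12 → no swap
j=2: A[2]=4 ≤ 12 → i=0, swap A[0],A[2] → [4, 15, 17, 8, 11, 16, 19, 18, 14, 7, 13, 6, 12]
j=3: A[3]=8 ≤ 12 → i=1, swap A[1],A[3] → [4, 8, 17, 15, 11, 16, 19, 18, 14, 7, 13, 6, 12]
j=4: A[4]=11 ≤ 12 → i=2, swap A[2],A[4] → [4, 8, 11, 15, 17, 16, 19, 18, 14, 7, 13, 6, 12]
j=5: A[5]=16 > 12 → no swap
j=6: A[6]=19 > 12 → no swap
j=7: A[7]=18 > 12 → no swap
j=8: A[8]=14 > 12 → no swap
j=9: A[9]=7 ≤ 12 → i=3, swap A[3],A[9] → [4, 8, 11, 7, 17, 16, 19, 18, 14, 15, 13, 6, 12]
(after j=9) A = [4, 8, 11, 7, 17, 16, 19, 18, 14, 15, 13, 6, 12]

[4, 8, 11, 7, 17, 16, 19, 18, 14, 15, 13, 6, 12]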